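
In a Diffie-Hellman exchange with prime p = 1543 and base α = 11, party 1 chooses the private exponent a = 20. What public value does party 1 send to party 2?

1456

Public value = 11^{20} \pmod{1543}.
11^1 ≡ 11 (mod 1543)
11^2 = (11^1)^2 ≡ 11^2 = 121 ≡ 121 (mod 1543)
11^4 = (11^2)^2 ≡ 121^2 = 14641 ≡ 754 (mod 1543)
11^8 = (11^4)^2 ≡ 754^2 = 568516 ≡ 692 (mod 1543)
11^16 = (11^8)^2 ≡ 692^2 = 478864 ≡ 534 (mod 1543)
11^20 = 11^16 · 11^4 ≡ 534 · 754 ≡ 1456 (mod 1543).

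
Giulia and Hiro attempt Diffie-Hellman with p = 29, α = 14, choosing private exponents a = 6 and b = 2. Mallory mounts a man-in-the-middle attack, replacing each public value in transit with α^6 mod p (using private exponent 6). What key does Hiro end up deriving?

25

Hiro receives Mallory's public value M = 14^6 mod 29 instead of the honest one.
14^1 ≡ 14 (mod 29)
14^2 = (14^1)^2 ≡ 14^2 = 196 ≡ 22 (mod 29)
14^4 = (14^2)^2 ≡ 22^2 = 484 ≡ 20 (mod 29)
14^6 = 14^4 · 14^2 ≡ 20 · 22 ≡ 5 (mod 29).
So M = 5. Hiro computes K = M^2 mod 29.
5^1 ≡ 5 (mod 29)
5^2 = (5^1)^2 ≡ 5^2 = 25 ≡ 25 (mod 29)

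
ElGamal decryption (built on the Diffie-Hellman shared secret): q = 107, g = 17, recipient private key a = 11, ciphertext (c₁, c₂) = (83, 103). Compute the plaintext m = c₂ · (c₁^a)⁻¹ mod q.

Shared mask s = c₁^a mod q = 83^11 mod 107.
83^1 ≡ 83 (mod 107)
83^2 = (83^1)^2 ≡ 83^2 = 6889 ≡ 41 (mod 107)
83^4 = (83^2)^2 ≡ 41^2 = 1681 ≡ 76 (mod 107)
83^8 = (83^4)^2 ≡ 76^2 = 5776 ≡ 105 (mod 107)
83^11 = 83^8 · 83^2 · 83^1 ≡ 105 · 41 · 83 ≡ 42 (mod 107).
So s = 42; s⁻¹ ≡ 79 (mod 107).
m = c₂ · s⁻¹ mod 107 = 103 · 79 mod 107 = 5.

5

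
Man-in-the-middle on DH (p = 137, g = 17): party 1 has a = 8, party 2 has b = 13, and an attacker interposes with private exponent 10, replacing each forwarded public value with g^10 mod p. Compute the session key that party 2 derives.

Party 2 receives an attacker's public value M = 17^10 mod 137 instead of the honest one.
17^1 ≡ 17 (mod 137)
17^2 = (17^1)^2 ≡ 17^2 = 289 ≡ 15 (mod 137)
17^4 = (17^2)^2 ≡ 15^2 = 225 ≡ 88 (mod 137)
17^8 = (17^4)^2 ≡ 88^2 = 7744 ≡ 72 (mod 137)
17^10 = 17^8 · 17^2 ≡ 72 · 15 ≡ 121 (mod 137).
So M = 121. Party 2 computes K = M^13 mod 137.
121^1 ≡ 121 (mod 137)
121^2 = (121^1)^2 ≡ 121^2 = 14641 ≡ 119 (mod 137)
121^4 = (121^2)^2 ≡ 119^2 = 14161 ≡ 50 (mod 137)
121^8 = (121^4)^2 ≡ 50^2 = 2500 ≡ 34 (mod 137)
121^13 = 121^8 · 121^4 · 121^1 ≡ 34 · 50 · 121 ≡ 63 (mod 137).

63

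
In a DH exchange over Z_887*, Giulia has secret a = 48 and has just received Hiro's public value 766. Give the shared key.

Shared key K = 766^48 mod 887.
766^1 ≡ 766 (mod 887)
766^2 = (766^1)^2 ≡ 766^2 = 586756 ≡ 449 (mod 887)
766^4 = (766^2)^2 ≡ 449^2 = 201601 ≡ 252 (mod 887)
766^8 = (766^4)^2 ≡ 252^2 = 63504 ≡ 527 (mod 887)
766^16 = (766^8)^2 ≡ 527^2 = 277729 ≡ 98 (mod 887)
766^32 = (766^16)^2 ≡ 98^2 = 9604 ≡ 734 (mod 887)
766^48 = 766^32 · 766^16 ≡ 734 · 98 ≡ 85 (mod 887).

85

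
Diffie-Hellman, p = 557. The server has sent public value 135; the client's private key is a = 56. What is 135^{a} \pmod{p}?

Shared key K = 135^56 mod 557.
135^1 ≡ 135 (mod 557)
135^2 = (135^1)^2 ≡ 135^2 = 18225 ≡ 401 (mod 557)
135^4 = (135^2)^2 ≡ 401^2 = 160801 ≡ 385 (mod 557)
135^8 = (135^4)^2 ≡ 385^2 = 148225 ≡ 63 (mod 557)
135^16 = (135^8)^2 ≡ 63^2 = 3969 ≡ 70 (mod 557)
135^32 = (135^16)^2 ≡ 70^2 = 4900 ≡ 444 (mod 557)
135^56 = 135^32 · 135^16 · 135^8 ≡ 444 · 70 · 63 ≡ 185 (mod 557).

185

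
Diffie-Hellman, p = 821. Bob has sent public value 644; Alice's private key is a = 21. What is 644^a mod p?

534

Shared key K = 644^21 mod 821.
644^1 ≡ 644 (mod 821)
644^2 = (644^1)^2 ≡ 644^2 = 414736 ≡ 131 (mod 821)
644^4 = (644^2)^2 ≡ 131^2 = 17161 ≡ 741 (mod 821)
644^8 = (644^4)^2 ≡ 741^2 = 549081 ≡ 653 (mod 821)
644^16 = (644^8)^2 ≡ 653^2 = 426409 ≡ 310 (mod 821)
644^21 = 644^16 · 644^4 · 644^1 ≡ 310 · 741 · 644 ≡ 534 (mod 821).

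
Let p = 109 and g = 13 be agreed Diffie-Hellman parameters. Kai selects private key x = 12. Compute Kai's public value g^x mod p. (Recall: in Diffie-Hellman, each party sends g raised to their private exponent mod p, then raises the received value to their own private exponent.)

27

Public value = 13^12 mod 109.
13^1 ≡ 13 (mod 109)
13^2 = (13^1)^2 ≡ 13^2 = 169 ≡ 60 (mod 109)
13^4 = (13^2)^2 ≡ 60^2 = 3600 ≡ 3 (mod 109)
13^8 = (13^4)^2 ≡ 3^2 = 9 ≡ 9 (mod 109)
13^12 = 13^8 · 13^4 ≡ 9 · 3 ≡ 27 (mod 109).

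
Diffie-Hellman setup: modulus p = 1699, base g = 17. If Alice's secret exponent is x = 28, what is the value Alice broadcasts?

Public value = 17^28 mod 1699.
17^1 ≡ 17 (mod 1699)
17^2 = (17^1)^2 ≡ 17^2 = 289 ≡ 289 (mod 1699)
17^4 = (17^2)^2 ≡ 289^2 = 83521 ≡ 270 (mod 1699)
17^8 = (17^4)^2 ≡ 270^2 = 72900 ≡ 1542 (mod 1699)
17^16 = (17^8)^2 ≡ 1542^2 = 2377764 ≡ 863 (mod 1699)
17^28 = 17^16 · 17^8 · 17^4 ≡ 863 · 1542 · 270 ≡ 298 (mod 1699).

298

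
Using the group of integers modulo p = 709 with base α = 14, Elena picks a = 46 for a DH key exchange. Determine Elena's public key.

529

Public value = 14^46 mod 709.
14^1 ≡ 14 (mod 709)
14^2 = (14^1)^2 ≡ 14^2 = 196 ≡ 196 (mod 709)
14^4 = (14^2)^2 ≡ 196^2 = 38416 ≡ 130 (mod 709)
14^8 = (14^4)^2 ≡ 130^2 = 16900 ≡ 593 (mod 709)
14^16 = (14^8)^2 ≡ 593^2 = 351649 ≡ 694 (mod 709)
14^32 = (14^16)^2 ≡ 694^2 = 481636 ≡ 225 (mod 709)
14^46 = 14^32 · 14^8 · 14^4 · 14^2 ≡ 225 · 593 · 130 · 196 ≡ 529 (mod 709).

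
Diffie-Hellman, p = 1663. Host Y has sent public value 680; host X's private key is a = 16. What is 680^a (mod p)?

Shared key K = 680^16 mod 1663.
680^1 ≡ 680 (mod 1663)
680^2 = (680^1)^2 ≡ 680^2 = 462400 ≡ 86 (mod 1663)
680^4 = (680^2)^2 ≡ 86^2 = 7396 ≡ 744 (mod 1663)
680^8 = (680^4)^2 ≡ 744^2 = 553536 ≡ 1420 (mod 1663)
680^16 = (680^8)^2 ≡ 1420^2 = 2016400 ≡ 844 (mod 1663)

844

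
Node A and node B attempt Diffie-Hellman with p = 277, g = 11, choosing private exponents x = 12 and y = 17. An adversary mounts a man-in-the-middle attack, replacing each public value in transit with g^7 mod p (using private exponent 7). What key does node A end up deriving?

Node A receives an adversary's public value M = 11^7 mod 277 instead of the honest one.
11^1 ≡ 11 (mod 277)
11^2 = (11^1)^2 ≡ 11^2 = 121 ≡ 121 (mod 277)
11^4 = (11^2)^2 ≡ 121^2 = 14641 ≡ 237 (mod 277)
11^7 = 11^4 · 11^2 · 11^1 ≡ 237 · 121 · 11 ≡ 221 (mod 277).
So M = 221. Node A computes K = M^12 mod 277.
221^1 ≡ 221 (mod 277)
221^2 = (221^1)^2 ≡ 221^2 = 48841 ≡ 89 (mod 277)
221^4 = (221^2)^2 ≡ 89^2 = 7921 ≡ 165 (mod 277)
221^8 = (221^4)^2 ≡ 165^2 = 27225 ≡ 79 (mod 277)
221^12 = 221^8 · 221^4 ≡ 79 · 165 ≡ 16 (mod 277).

16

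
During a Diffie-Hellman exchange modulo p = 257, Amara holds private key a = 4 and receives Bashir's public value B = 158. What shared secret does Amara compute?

197

Shared key K = 158^4 mod 257.
158^1 ≡ 158 (mod 257)
158^2 = (158^1)^2 ≡ 158^2 = 24964 ≡ 35 (mod 257)
158^4 = (158^2)^2 ≡ 35^2 = 1225 ≡ 197 (mod 257)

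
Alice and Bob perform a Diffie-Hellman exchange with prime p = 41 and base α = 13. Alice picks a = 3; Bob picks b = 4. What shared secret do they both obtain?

Bob sends B = α^b mod p = 13^4 mod 41.
13^1 ≡ 13 (mod 41)
13^2 = (13^1)^2 ≡ 13^2 = 169 ≡ 5 (mod 41)
13^4 = (13^2)^2 ≡ 5^2 = 25 ≡ 25 (mod 41)
So B = 25. Alice then computes K = B^a mod p = 25^3 mod 41.
25^1 ≡ 25 (mod 41)
25^2 = (25^1)^2 ≡ 25^2 = 625 ≡ 10 (mod 41)
25^3 = 25^2 · 25^1 ≡ 10 · 25 ≡ 4 (mod 41).

4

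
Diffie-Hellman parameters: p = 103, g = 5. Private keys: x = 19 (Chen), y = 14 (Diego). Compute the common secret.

Chen sends A = g^x mod p = 5^19 mod 103.
5^1 ≡ 5 (mod 103)
5^2 = (5^1)^2 ≡ 5^2 = 25 ≡ 25 (mod 103)
5^4 = (5^2)^2 ≡ 25^2 = 625 ≡ 7 (mod 103)
5^8 = (5^4)^2 ≡ 7^2 = 49 ≡ 49 (mod 103)
5^16 = (5^8)^2 ≡ 49^2 = 2401 ≡ 32 (mod 103)
5^19 = 5^16 · 5^2 · 5^1 ≡ 32 · 25 · 5 ≡ 86 (mod 103).
So A = 86. Diego then computes K = A^y mod p = 86^14 mod 103.
86^1 ≡ 86 (mod 103)
86^2 = (86^1)^2 ≡ 86^2 = 7396 ≡ 83 (mod 103)
86^4 = (86^2)^2 ≡ 83^2 = 6889 ≡ 91 (mod 103)
86^8 = (86^4)^2 ≡ 91^2 = 8281 ≡ 41 (mod 103)
86^14 = 86^8 · 86^4 · 86^2 ≡ 41 · 91 · 83 ≡ 55 (mod 103).

55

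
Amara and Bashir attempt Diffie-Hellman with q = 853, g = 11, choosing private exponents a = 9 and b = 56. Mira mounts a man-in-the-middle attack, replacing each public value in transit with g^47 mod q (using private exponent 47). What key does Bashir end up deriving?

Bashir receives Mira's public value M = 11^47 mod 853 instead of the honest one.
11^1 ≡ 11 (mod 853)
11^2 = (11^1)^2 ≡ 11^2 = 121 ≡ 121 (mod 853)
11^4 = (11^2)^2 ≡ 121^2 = 14641 ≡ 140 (mod 853)
11^8 = (11^4)^2 ≡ 140^2 = 19600 ≡ 834 (mod 853)
11^16 = (11^8)^2 ≡ 834^2 = 695556 ≡ 361 (mod 853)
11^32 = (11^16)^2 ≡ 361^2 = 130321 ≡ 665 (mod 853)
11^47 = 11^32 · 11^8 · 11^4 · 11^2 · 11^1 ≡ 665 · 834 · 140 · 121 · 11 ≡ 344 (mod 853).
So M = 344. Bashir computes K = M^56 mod 853.
344^1 ≡ 344 (mod 853)
344^2 = (344^1)^2 ≡ 344^2 = 118336 ≡ 622 (mod 853)
344^4 = (344^2)^2 ≡ 622^2 = 386884 ≡ 475 (mod 853)
344^8 = (344^4)^2 ≡ 475^2 = 225625 ≡ 433 (mod 853)
344^16 = (344^8)^2 ≡ 433^2 = 187489 ≡ 682 (mod 853)
344^32 = (344^16)^2 ≡ 682^2 = 465124 ≡ 239 (mod 853)
344^56 = 344^32 · 344^16 · 344^8 ≡ 239 · 682 · 433 ≡ 61 (mod 853).

61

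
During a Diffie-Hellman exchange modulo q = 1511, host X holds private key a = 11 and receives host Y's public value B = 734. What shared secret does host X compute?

Shared key K = 734^11 mod 1511.
734^1 ≡ 734 (mod 1511)
734^2 = (734^1)^2 ≡ 734^2 = 538756 ≡ 840 (mod 1511)
734^4 = (734^2)^2 ≡ 840^2 = 705600 ≡ 1474 (mod 1511)
734^8 = (734^4)^2 ≡ 1474^2 = 2172676 ≡ 1369 (mod 1511)
734^11 = 734^8 · 734^2 · 734^1 ≡ 1369 · 840 · 734 ≡ 353 (mod 1511).

353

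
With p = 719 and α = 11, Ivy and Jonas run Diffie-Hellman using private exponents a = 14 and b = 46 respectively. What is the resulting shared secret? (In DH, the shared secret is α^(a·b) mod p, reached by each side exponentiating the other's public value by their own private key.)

562

Ivy sends A = α^a mod p = 11^14 mod 719.
11^1 ≡ 11 (mod 719)
11^2 = (11^1)^2 ≡ 11^2 = 121 ≡ 121 (mod 719)
11^4 = (11^2)^2 ≡ 121^2 = 14641 ≡ 261 (mod 719)
11^8 = (11^4)^2 ≡ 261^2 = 68121 ≡ 535 (mod 719)
11^14 = 11^8 · 11^4 · 11^2 ≡ 535 · 261 · 121 ≡ 54 (mod 719).
So A = 54. Jonas then computes K = A^b mod p = 54^46 mod 719.
54^1 ≡ 54 (mod 719)
54^2 = (54^1)^2 ≡ 54^2 = 2916 ≡ 40 (mod 719)
54^4 = (54^2)^2 ≡ 40^2 = 1600 ≡ 162 (mod 719)
54^8 = (54^4)^2 ≡ 162^2 = 26244 ≡ 360 (mod 719)
54^16 = (54^8)^2 ≡ 360^2 = 129600 ≡ 180 (mod 719)
54^32 = (54^16)^2 ≡ 180^2 = 32400 ≡ 45 (mod 719)
54^46 = 54^32 · 54^8 · 54^4 · 54^2 ≡ 45 · 360 · 162 · 40 ≡ 562 (mod 719).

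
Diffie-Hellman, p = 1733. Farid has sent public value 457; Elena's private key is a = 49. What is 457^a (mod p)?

1147

Shared key K = 457^49 mod 1733.
457^1 ≡ 457 (mod 1733)
457^2 = (457^1)^2 ≡ 457^2 = 208849 ≡ 889 (mod 1733)
457^4 = (457^2)^2 ≡ 889^2 = 790321 ≡ 73 (mod 1733)
457^8 = (457^4)^2 ≡ 73^2 = 5329 ≡ 130 (mod 1733)
457^16 = (457^8)^2 ≡ 130^2 = 16900 ≡ 1303 (mod 1733)
457^32 = (457^16)^2 ≡ 1303^2 = 1697809 ≡ 1202 (mod 1733)
457^49 = 457^32 · 457^16 · 457^1 ≡ 1202 · 1303 · 457 ≡ 1147 (mod 1733).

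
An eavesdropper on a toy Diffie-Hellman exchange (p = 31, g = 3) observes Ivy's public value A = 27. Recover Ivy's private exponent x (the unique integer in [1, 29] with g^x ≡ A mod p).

3

Try successive powers of 3 modulo 31:
3^1 ≡ 3
3^2 ≡ 9
3^3 ≡ 27
Found: x = 3.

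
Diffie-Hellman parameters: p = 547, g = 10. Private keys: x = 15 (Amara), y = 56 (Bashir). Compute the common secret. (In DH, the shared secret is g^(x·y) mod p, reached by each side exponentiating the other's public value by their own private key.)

Amara sends A = g^x mod p = 10^15 mod 547.
10^1 ≡ 10 (mod 547)
10^2 = (10^1)^2 ≡ 10^2 = 100 ≡ 100 (mod 547)
10^4 = (10^2)^2 ≡ 100^2 = 10000 ≡ 154 (mod 547)
10^8 = (10^4)^2 ≡ 154^2 = 23716 ≡ 195 (mod 547)
10^15 = 10^8 · 10^4 · 10^2 · 10^1 ≡ 195 · 154 · 100 · 10 ≡ 247 (mod 547).
So A = 247. Bashir then computes K = A^y mod p = 247^56 mod 547.
247^1 ≡ 247 (mod 547)
247^2 = (247^1)^2 ≡ 247^2 = 61009 ≡ 292 (mod 547)
247^4 = (247^2)^2 ≡ 292^2 = 85264 ≡ 479 (mod 547)
247^8 = (247^4)^2 ≡ 479^2 = 229441 ≡ 248 (mod 547)
247^16 = (247^8)^2 ≡ 248^2 = 61504 ≡ 240 (mod 547)
247^32 = (247^16)^2 ≡ 240^2 = 57600 ≡ 165 (mod 547)
247^56 = 247^32 · 247^16 · 247^8 ≡ 165 · 240 · 248 ≡ 509 (mod 547).

509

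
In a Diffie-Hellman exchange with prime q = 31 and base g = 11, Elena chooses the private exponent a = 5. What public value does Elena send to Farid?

Public value = 11^5 mod 31.
11^1 ≡ 11 (mod 31)
11^2 = (11^1)^2 ≡ 11^2 = 121 ≡ 28 (mod 31)
11^4 = (11^2)^2 ≡ 28^2 = 784 ≡ 9 (mod 31)
11^5 = 11^4 · 11^1 ≡ 9 · 11 ≡ 6 (mod 31).

6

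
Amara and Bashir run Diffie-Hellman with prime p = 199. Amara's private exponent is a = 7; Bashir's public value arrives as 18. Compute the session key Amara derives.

114

Shared key K = 18^7 mod 199.
18^1 ≡ 18 (mod 199)
18^2 = (18^1)^2 ≡ 18^2 = 324 ≡ 125 (mod 199)
18^4 = (18^2)^2 ≡ 125^2 = 15625 ≡ 103 (mod 199)
18^7 = 18^4 · 18^2 · 18^1 ≡ 103 · 125 · 18 ≡ 114 (mod 199).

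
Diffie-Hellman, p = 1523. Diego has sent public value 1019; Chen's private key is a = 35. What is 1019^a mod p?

233

Shared key K = 1019^35 mod 1523.
1019^1 ≡ 1019 (mod 1523)
1019^2 = (1019^1)^2 ≡ 1019^2 = 1038361 ≡ 1198 (mod 1523)
1019^4 = (1019^2)^2 ≡ 1198^2 = 1435204 ≡ 538 (mod 1523)
1019^8 = (1019^4)^2 ≡ 538^2 = 289444 ≡ 74 (mod 1523)
1019^16 = (1019^8)^2 ≡ 74^2 = 5476 ≡ 907 (mod 1523)
1019^32 = (1019^16)^2 ≡ 907^2 = 822649 ≡ 229 (mod 1523)
1019^35 = 1019^32 · 1019^2 · 1019^1 ≡ 229 · 1198 · 1019 ≡ 233 (mod 1523).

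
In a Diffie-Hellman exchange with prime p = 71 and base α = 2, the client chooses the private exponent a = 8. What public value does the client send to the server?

43

Public value = 2^8 (mod 71).
2^1 ≡ 2 (mod 71)
2^2 = (2^1)^2 ≡ 2^2 = 4 ≡ 4 (mod 71)
2^4 = (2^2)^2 ≡ 4^2 = 16 ≡ 16 (mod 71)
2^8 = (2^4)^2 ≡ 16^2 = 256 ≡ 43 (mod 71)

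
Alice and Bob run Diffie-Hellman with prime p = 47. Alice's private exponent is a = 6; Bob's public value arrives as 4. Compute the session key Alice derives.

Shared key K = 4^6 mod 47.
4^1 ≡ 4 (mod 47)
4^2 = (4^1)^2 ≡ 4^2 = 16 ≡ 16 (mod 47)
4^4 = (4^2)^2 ≡ 16^2 = 256 ≡ 21 (mod 47)
4^6 = 4^4 · 4^2 ≡ 21 · 16 ≡ 7 (mod 47).

7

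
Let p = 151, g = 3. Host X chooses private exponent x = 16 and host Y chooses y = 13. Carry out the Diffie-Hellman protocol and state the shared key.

Host X sends A = g^x mod p = 3^16 mod 151.
3^1 ≡ 3 (mod 151)
3^2 = (3^1)^2 ≡ 3^2 = 9 ≡ 9 (mod 151)
3^4 = (3^2)^2 ≡ 9^2 = 81 ≡ 81 (mod 151)
3^8 = (3^4)^2 ≡ 81^2 = 6561 ≡ 68 (mod 151)
3^16 = (3^8)^2 ≡ 68^2 = 4624 ≡ 94 (mod 151)
So A = 94. Host Y then computes K = A^y mod p = 94^13 mod 151.
94^1 ≡ 94 (mod 151)
94^2 = (94^1)^2 ≡ 94^2 = 8836 ≡ 78 (mod 151)
94^4 = (94^2)^2 ≡ 78^2 = 6084 ≡ 44 (mod 151)
94^8 = (94^4)^2 ≡ 44^2 = 1936 ≡ 124 (mod 151)
94^13 = 94^8 · 94^4 · 94^1 ≡ 124 · 44 · 94 ≡ 68 (mod 151).

68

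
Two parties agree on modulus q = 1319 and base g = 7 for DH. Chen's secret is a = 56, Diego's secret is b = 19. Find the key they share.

Chen sends A = g^a mod q = 7^56 mod 1319.
7^1 ≡ 7 (mod 1319)
7^2 = (7^1)^2 ≡ 7^2 = 49 ≡ 49 (mod 1319)
7^4 = (7^2)^2 ≡ 49^2 = 2401 ≡ 1082 (mod 1319)
7^8 = (7^4)^2 ≡ 1082^2 = 1170724 ≡ 771 (mod 1319)
7^16 = (7^8)^2 ≡ 771^2 = 594441 ≡ 891 (mod 1319)
7^32 = (7^16)^2 ≡ 891^2 = 793881 ≡ 1162 (mod 1319)
7^56 = 7^32 · 7^16 · 7^8 ≡ 1162 · 891 · 771 ≡ 434 (mod 1319).
So A = 434. Diego then computes K = A^b mod q = 434^19 mod 1319.
434^1 ≡ 434 (mod 1319)
434^2 = (434^1)^2 ≡ 434^2 = 188356 ≡ 1058 (mod 1319)
434^4 = (434^2)^2 ≡ 1058^2 = 1119364 ≡ 852 (mod 1319)
434^8 = (434^4)^2 ≡ 852^2 = 725904 ≡ 454 (mod 1319)
434^16 = (434^8)^2 ≡ 454^2 = 206116 ≡ 352 (mod 1319)
434^19 = 434^16 · 434^2 · 434^1 ≡ 352 · 1058 · 434 ≡ 922 (mod 1319).

922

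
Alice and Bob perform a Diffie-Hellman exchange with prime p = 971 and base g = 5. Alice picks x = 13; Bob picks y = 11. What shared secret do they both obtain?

Alice sends A = g^x mod p = 5^13 mod 971.
5^1 ≡ 5 (mod 971)
5^2 = (5^1)^2 ≡ 5^2 = 25 ≡ 25 (mod 971)
5^4 = (5^2)^2 ≡ 25^2 = 625 ≡ 625 (mod 971)
5^8 = (5^4)^2 ≡ 625^2 = 390625 ≡ 283 (mod 971)
5^13 = 5^8 · 5^4 · 5^1 ≡ 283 · 625 · 5 ≡ 765 (mod 971).
So A = 765. Bob then computes K = A^y mod p = 765^11 mod 971.
765^1 ≡ 765 (mod 971)
765^2 = (765^1)^2 ≡ 765^2 = 585225 ≡ 683 (mod 971)
765^4 = (765^2)^2 ≡ 683^2 = 466489 ≡ 409 (mod 971)
765^8 = (765^4)^2 ≡ 409^2 = 167281 ≡ 269 (mod 971)
765^11 = 765^8 · 765^2 · 765^1 ≡ 269 · 683 · 765 ≡ 847 (mod 971).

847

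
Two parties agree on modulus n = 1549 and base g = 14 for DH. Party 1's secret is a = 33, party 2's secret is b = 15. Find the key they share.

1058

Party 2 sends B = g^b mod n = 14^15 mod 1549.
14^1 ≡ 14 (mod 1549)
14^2 = (14^1)^2 ≡ 14^2 = 196 ≡ 196 (mod 1549)
14^4 = (14^2)^2 ≡ 196^2 = 38416 ≡ 1240 (mod 1549)
14^8 = (14^4)^2 ≡ 1240^2 = 1537600 ≡ 992 (mod 1549)
14^15 = 14^8 · 14^4 · 14^2 · 14^1 ≡ 992 · 1240 · 196 · 14 ≡ 364 (mod 1549).
So B = 364. Party 1 then computes K = B^a mod n = 364^33 mod 1549.
364^1 ≡ 364 (mod 1549)
364^2 = (364^1)^2 ≡ 364^2 = 132496 ≡ 831 (mod 1549)
364^4 = (364^2)^2 ≡ 831^2 = 690561 ≡ 1256 (mod 1549)
364^8 = (364^4)^2 ≡ 1256^2 = 1577536 ≡ 654 (mod 1549)
364^16 = (364^8)^2 ≡ 654^2 = 427716 ≡ 192 (mod 1549)
364^32 = (364^16)^2 ≡ 192^2 = 36864 ≡ 1237 (mod 1549)
364^33 = 364^32 · 364^1 ≡ 1237 · 364 ≡ 1058 (mod 1549).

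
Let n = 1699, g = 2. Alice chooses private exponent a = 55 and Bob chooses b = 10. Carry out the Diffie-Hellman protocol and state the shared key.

Bob sends B = g^b mod n = 2^10 mod 1699.
2^1 ≡ 2 (mod 1699)
2^2 = (2^1)^2 ≡ 2^2 = 4 ≡ 4 (mod 1699)
2^4 = (2^2)^2 ≡ 4^2 = 16 ≡ 16 (mod 1699)
2^8 = (2^4)^2 ≡ 16^2 = 256 ≡ 256 (mod 1699)
2^10 = 2^8 · 2^2 ≡ 256 · 4 ≡ 1024 (mod 1699).
So B = 1024. Alice then computes K = B^a mod n = 1024^55 mod 1699.
1024^1 ≡ 1024 (mod 1699)
1024^2 = (1024^1)^2 ≡ 1024^2 = 1048576 ≡ 293 (mod 1699)
1024^4 = (1024^2)^2 ≡ 293^2 = 85849 ≡ 899 (mod 1699)
1024^8 = (1024^4)^2 ≡ 899^2 = 808201 ≡ 1176 (mod 1699)
1024^16 = (1024^8)^2 ≡ 1176^2 = 1382976 ≡ 1689 (mod 1699)
1024^32 = (1024^16)^2 ≡ 1689^2 = 2852721 ≡ 100 (mod 1699)
1024^55 = 1024^32 · 1024^16 · 1024^4 · 1024^2 · 1024^1 ≡ 100 · 1689 · 899 · 293 · 1024 ≡ 232 (mod 1699).

232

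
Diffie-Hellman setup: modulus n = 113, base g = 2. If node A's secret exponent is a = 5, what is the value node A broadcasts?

Public value = 2^5 mod 113.
2^1 ≡ 2 (mod 113)
2^2 = (2^1)^2 ≡ 2^2 = 4 ≡ 4 (mod 113)
2^4 = (2^2)^2 ≡ 4^2 = 16 ≡ 16 (mod 113)
2^5 = 2^4 · 2^1 ≡ 16 · 2 ≡ 32 (mod 113).

32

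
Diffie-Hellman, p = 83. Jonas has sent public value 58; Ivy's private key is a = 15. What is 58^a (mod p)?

80

Shared key K = 58^15 mod 83.
58^1 ≡ 58 (mod 83)
58^2 = (58^1)^2 ≡ 58^2 = 3364 ≡ 44 (mod 83)
58^4 = (58^2)^2 ≡ 44^2 = 1936 ≡ 27 (mod 83)
58^8 = (58^4)^2 ≡ 27^2 = 729 ≡ 65 (mod 83)
58^15 = 58^8 · 58^4 · 58^2 · 58^1 ≡ 65 · 27 · 44 · 58 ≡ 80 (mod 83).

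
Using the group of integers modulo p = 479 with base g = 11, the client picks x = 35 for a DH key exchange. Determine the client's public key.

386

Public value = 11^35 mod 479.
11^1 ≡ 11 (mod 479)
11^2 = (11^1)^2 ≡ 11^2 = 121 ≡ 121 (mod 479)
11^4 = (11^2)^2 ≡ 121^2 = 14641 ≡ 271 (mod 479)
11^8 = (11^4)^2 ≡ 271^2 = 73441 ≡ 154 (mod 479)
11^16 = (11^8)^2 ≡ 154^2 = 23716 ≡ 245 (mod 479)
11^32 = (11^16)^2 ≡ 245^2 = 60025 ≡ 150 (mod 479)
11^35 = 11^32 · 11^2 · 11^1 ≡ 150 · 121 · 11 ≡ 386 (mod 479).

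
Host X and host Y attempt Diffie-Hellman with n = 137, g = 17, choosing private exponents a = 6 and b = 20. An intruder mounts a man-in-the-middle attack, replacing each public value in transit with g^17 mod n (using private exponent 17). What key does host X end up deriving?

136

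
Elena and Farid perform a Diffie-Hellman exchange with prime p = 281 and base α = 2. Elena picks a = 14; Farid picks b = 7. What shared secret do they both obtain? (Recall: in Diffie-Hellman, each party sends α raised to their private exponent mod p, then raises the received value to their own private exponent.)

90

Elena sends A = α^a mod p = 2^14 mod 281.
2^1 ≡ 2 (mod 281)
2^2 = (2^1)^2 ≡ 2^2 = 4 ≡ 4 (mod 281)
2^4 = (2^2)^2 ≡ 4^2 = 16 ≡ 16 (mod 281)
2^8 = (2^4)^2 ≡ 16^2 = 256 ≡ 256 (mod 281)
2^14 = 2^8 · 2^4 · 2^2 ≡ 256 · 16 · 4 ≡ 86 (mod 281).
So A = 86. Farid then computes K = A^b mod p = 86^7 mod 281.
86^1 ≡ 86 (mod 281)
86^2 = (86^1)^2 ≡ 86^2 = 7396 ≡ 90 (mod 281)
86^4 = (86^2)^2 ≡ 90^2 = 8100 ≡ 232 (mod 281)
86^7 = 86^4 · 86^2 · 86^1 ≡ 232 · 90 · 86 ≡ 90 (mod 281).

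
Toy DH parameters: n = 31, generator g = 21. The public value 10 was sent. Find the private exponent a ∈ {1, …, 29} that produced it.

Try successive powers of 21 modulo 31:
21^1 ≡ 21
21^2 ≡ 7
21^3 ≡ 23
21^4 ≡ 18
21^5 ≡ 6
21^6 ≡ 2
21^7 ≡ 11
21^8 ≡ 14
21^9 ≡ 15
21^10 ≡ 5
21^11 ≡ 12
21^12 ≡ 4
21^13 ≡ 22
21^14 ≡ 28
21^15 ≡ 30
21^16 ≡ 10
Found: a = 16.

16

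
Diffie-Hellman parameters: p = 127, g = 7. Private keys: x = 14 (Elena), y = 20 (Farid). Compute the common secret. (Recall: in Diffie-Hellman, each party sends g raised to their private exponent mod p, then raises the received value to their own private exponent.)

Elena sends A = g^x mod p = 7^14 mod 127.
7^1 ≡ 7 (mod 127)
7^2 = (7^1)^2 ≡ 7^2 = 49 ≡ 49 (mod 127)
7^4 = (7^2)^2 ≡ 49^2 = 2401 ≡ 115 (mod 127)
7^8 = (7^4)^2 ≡ 115^2 = 13225 ≡ 17 (mod 127)
7^14 = 7^8 · 7^4 · 7^2 ≡ 17 · 115 · 49 ≡ 37 (mod 127).
So A = 37. Farid then computes K = A^y mod p = 37^20 mod 127.
37^1 ≡ 37 (mod 127)
37^2 = (37^1)^2 ≡ 37^2 = 1369 ≡ 99 (mod 127)
37^4 = (37^2)^2 ≡ 99^2 = 9801 ≡ 22 (mod 127)
37^8 = (37^4)^2 ≡ 22^2 = 484 ≡ 103 (mod 127)
37^16 = (37^8)^2 ≡ 103^2 = 10609 ≡ 68 (mod 127)
37^20 = 37^16 · 37^4 ≡ 68 · 22 ≡ 99 (mod 127).

99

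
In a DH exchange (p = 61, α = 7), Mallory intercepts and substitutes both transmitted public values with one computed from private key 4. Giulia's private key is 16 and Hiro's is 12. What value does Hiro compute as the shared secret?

Hiro receives Mallory's public value M = 7^4 mod 61 instead of the honest one.
7^1 ≡ 7 (mod 61)
7^2 = (7^1)^2 ≡ 7^2 = 49 ≡ 49 (mod 61)
7^4 = (7^2)^2 ≡ 49^2 = 2401 ≡ 22 (mod 61)
So M = 22. Hiro computes K = M^12 mod 61.
22^1 ≡ 22 (mod 61)
22^2 = (22^1)^2 ≡ 22^2 = 484 ≡ 57 (mod 61)
22^4 = (22^2)^2 ≡ 57^2 = 3249 ≡ 16 (mod 61)
22^8 = (22^4)^2 ≡ 16^2 = 256 ≡ 12 (mod 61)
22^12 = 22^8 · 22^4 ≡ 12 · 16 ≡ 9 (mod 61).

9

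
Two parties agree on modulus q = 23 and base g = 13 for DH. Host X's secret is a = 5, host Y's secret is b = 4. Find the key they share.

3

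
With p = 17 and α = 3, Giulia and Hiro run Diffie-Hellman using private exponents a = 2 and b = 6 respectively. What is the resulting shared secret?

4

Hiro sends B = α^b mod p = 3^6 mod 17.
3^1 ≡ 3 (mod 17)
3^2 = (3^1)^2 ≡ 3^2 = 9 ≡ 9 (mod 17)
3^4 = (3^2)^2 ≡ 9^2 = 81 ≡ 13 (mod 17)
3^6 = 3^4 · 3^2 ≡ 13 · 9 ≡ 15 (mod 17).
So B = 15. Giulia then computes K = B^a mod p = 15^2 mod 17.
15^1 ≡ 15 (mod 17)
15^2 = (15^1)^2 ≡ 15^2 = 225 ≡ 4 (mod 17)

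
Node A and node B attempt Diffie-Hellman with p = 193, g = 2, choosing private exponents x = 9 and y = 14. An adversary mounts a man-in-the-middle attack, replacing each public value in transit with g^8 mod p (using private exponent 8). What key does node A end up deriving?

81

Node A receives an adversary's public value M = 2^8 mod 193 instead of the honest one.
2^1 ≡ 2 (mod 193)
2^2 = (2^1)^2 ≡ 2^2 = 4 ≡ 4 (mod 193)
2^4 = (2^2)^2 ≡ 4^2 = 16 ≡ 16 (mod 193)
2^8 = (2^4)^2 ≡ 16^2 = 256 ≡ 63 (mod 193)
So M = 63. Node A computes K = M^9 mod 193.
63^1 ≡ 63 (mod 193)
63^2 = (63^1)^2 ≡ 63^2 = 3969 ≡ 109 (mod 193)
63^4 = (63^2)^2 ≡ 109^2 = 11881 ≡ 108 (mod 193)
63^8 = (63^4)^2 ≡ 108^2 = 11664 ≡ 84 (mod 193)
63^9 = 63^8 · 63^1 ≡ 84 · 63 ≡ 81 (mod 193).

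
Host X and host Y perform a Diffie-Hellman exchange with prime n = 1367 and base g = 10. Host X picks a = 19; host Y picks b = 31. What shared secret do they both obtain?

Host X sends A = g^a mod n = 10^19 mod 1367.
10^1 ≡ 10 (mod 1367)
10^2 = (10^1)^2 ≡ 10^2 = 100 ≡ 100 (mod 1367)
10^4 = (10^2)^2 ≡ 100^2 = 10000 ≡ 431 (mod 1367)
10^8 = (10^4)^2 ≡ 431^2 = 185761 ≡ 1216 (mod 1367)
10^16 = (10^8)^2 ≡ 1216^2 = 1478656 ≡ 929 (mod 1367)
10^19 = 10^16 · 10^2 · 10^1 ≡ 929 · 100 · 10 ≡ 807 (mod 1367).
So A = 807. Host Y then computes K = A^b mod n = 807^31 mod 1367.
807^1 ≡ 807 (mod 1367)
807^2 = (807^1)^2 ≡ 807^2 = 651249 ≡ 557 (mod 1367)
807^4 = (807^2)^2 ≡ 557^2 = 310249 ≡ 1307 (mod 1367)
807^8 = (807^4)^2 ≡ 1307^2 = 1708249 ≡ 866 (mod 1367)
807^16 = (807^8)^2 ≡ 866^2 = 749956 ≡ 840 (mod 1367)
807^31 = 807^16 · 807^8 · 807^4 · 807^2 · 807^1 ≡ 840 · 866 · 1307 · 557 · 807 ≡ 107 (mod 1367).

107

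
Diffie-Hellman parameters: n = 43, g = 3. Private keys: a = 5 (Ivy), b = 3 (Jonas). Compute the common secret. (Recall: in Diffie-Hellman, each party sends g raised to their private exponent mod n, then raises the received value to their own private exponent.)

22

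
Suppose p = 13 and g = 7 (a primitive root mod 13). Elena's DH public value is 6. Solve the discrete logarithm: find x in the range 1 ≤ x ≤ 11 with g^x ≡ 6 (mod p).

7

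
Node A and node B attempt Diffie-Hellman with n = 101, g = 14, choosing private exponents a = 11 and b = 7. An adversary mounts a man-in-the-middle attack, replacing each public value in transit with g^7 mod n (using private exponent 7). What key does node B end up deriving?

Node B receives an adversary's public value M = 14^7 mod 101 instead of the honest one.
14^1 ≡ 14 (mod 101)
14^2 = (14^1)^2 ≡ 14^2 = 196 ≡ 95 (mod 101)
14^4 = (14^2)^2 ≡ 95^2 = 9025 ≡ 36 (mod 101)
14^7 = 14^4 · 14^2 · 14^1 ≡ 36 · 95 · 14 ≡ 6 (mod 101).
So M = 6. Node B computes K = M^7 mod 101.
6^1 ≡ 6 (mod 101)
6^2 = (6^1)^2 ≡ 6^2 = 36 ≡ 36 (mod 101)
6^4 = (6^2)^2 ≡ 36^2 = 1296 ≡ 84 (mod 101)
6^7 = 6^4 · 6^2 · 6^1 ≡ 84 · 36 · 6 ≡ 65 (mod 101).

65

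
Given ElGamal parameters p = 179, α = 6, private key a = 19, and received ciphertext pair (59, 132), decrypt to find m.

Shared mask s = c₁^a mod p = 59^19 mod 179.
59^1 ≡ 59 (mod 179)
59^2 = (59^1)^2 ≡ 59^2 = 3481 ≡ 80 (mod 179)
59^4 = (59^2)^2 ≡ 80^2 = 6400 ≡ 135 (mod 179)
59^8 = (59^4)^2 ≡ 135^2 = 18225 ≡ 146 (mod 179)
59^16 = (59^8)^2 ≡ 146^2 = 21316 ≡ 15 (mod 179)
59^19 = 59^16 · 59^2 · 59^1 ≡ 15 · 80 · 59 ≡ 95 (mod 179).
So s = 95; s⁻¹ ≡ 49 (mod 179).
m = c₂ · s⁻¹ mod 179 = 132 · 49 mod 179 = 24.

24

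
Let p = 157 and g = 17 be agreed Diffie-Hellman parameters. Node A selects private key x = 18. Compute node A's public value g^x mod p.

Public value = 17^18 mod 157.
17^1 ≡ 17 (mod 157)
17^2 = (17^1)^2 ≡ 17^2 = 289 ≡ 132 (mod 157)
17^4 = (17^2)^2 ≡ 132^2 = 17424 ≡ 154 (mod 157)
17^8 = (17^4)^2 ≡ 154^2 = 23716 ≡ 9 (mod 157)
17^16 = (17^8)^2 ≡ 9^2 = 81 ≡ 81 (mod 157)
17^18 = 17^16 · 17^2 ≡ 81 · 132 ≡ 16 (mod 157).

16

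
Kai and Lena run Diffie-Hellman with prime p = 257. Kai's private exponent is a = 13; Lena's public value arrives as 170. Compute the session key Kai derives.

115

Shared key K = 170^13 mod 257.
170^1 ≡ 170 (mod 257)
170^2 = (170^1)^2 ≡ 170^2 = 28900 ≡ 116 (mod 257)
170^4 = (170^2)^2 ≡ 116^2 = 13456 ≡ 92 (mod 257)
170^8 = (170^4)^2 ≡ 92^2 = 8464 ≡ 240 (mod 257)
170^13 = 170^8 · 170^4 · 170^1 ≡ 240 · 92 · 170 ≡ 115 (mod 257).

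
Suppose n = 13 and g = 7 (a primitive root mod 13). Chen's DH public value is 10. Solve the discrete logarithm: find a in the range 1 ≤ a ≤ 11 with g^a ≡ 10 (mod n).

2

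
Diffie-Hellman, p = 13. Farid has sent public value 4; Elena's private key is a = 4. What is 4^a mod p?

9

Shared key K = 4^4 mod 13.
4^1 ≡ 4 (mod 13)
4^2 = (4^1)^2 ≡ 4^2 = 16 ≡ 3 (mod 13)
4^4 = (4^2)^2 ≡ 3^2 = 9 ≡ 9 (mod 13)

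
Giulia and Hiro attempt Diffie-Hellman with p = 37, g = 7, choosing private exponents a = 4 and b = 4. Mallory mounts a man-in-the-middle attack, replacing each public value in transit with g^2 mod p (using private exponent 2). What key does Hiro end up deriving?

16

Hiro receives Mallory's public value M = 7^2 mod 37 instead of the honest one.
7^1 ≡ 7 (mod 37)
7^2 = (7^1)^2 ≡ 7^2 = 49 ≡ 12 (mod 37)
So M = 12. Hiro computes K = M^4 mod 37.
12^1 ≡ 12 (mod 37)
12^2 = (12^1)^2 ≡ 12^2 = 144 ≡ 33 (mod 37)
12^4 = (12^2)^2 ≡ 33^2 = 1089 ≡ 16 (mod 37)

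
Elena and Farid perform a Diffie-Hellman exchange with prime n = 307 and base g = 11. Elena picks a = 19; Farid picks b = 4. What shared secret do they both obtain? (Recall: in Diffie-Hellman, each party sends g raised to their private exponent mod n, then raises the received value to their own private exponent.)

86

Elena sends A = g^a mod n = 11^19 mod 307.
11^1 ≡ 11 (mod 307)
11^2 = (11^1)^2 ≡ 11^2 = 121 ≡ 121 (mod 307)
11^4 = (11^2)^2 ≡ 121^2 = 14641 ≡ 212 (mod 307)
11^8 = (11^4)^2 ≡ 212^2 = 44944 ≡ 122 (mod 307)
11^16 = (11^8)^2 ≡ 122^2 = 14884 ≡ 148 (mod 307)
11^19 = 11^16 · 11^2 · 11^1 ≡ 148 · 121 · 11 ≡ 201 (mod 307).
So A = 201. Farid then computes K = A^b mod n = 201^4 mod 307.
201^1 ≡ 201 (mod 307)
201^2 = (201^1)^2 ≡ 201^2 = 40401 ≡ 184 (mod 307)
201^4 = (201^2)^2 ≡ 184^2 = 33856 ≡ 86 (mod 307)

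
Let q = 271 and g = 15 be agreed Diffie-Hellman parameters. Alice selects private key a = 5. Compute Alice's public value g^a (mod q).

33

Public value = 15^5 (mod 271).
15^1 ≡ 15 (mod 271)
15^2 = (15^1)^2 ≡ 15^2 = 225 ≡ 225 (mod 271)
15^4 = (15^2)^2 ≡ 225^2 = 50625 ≡ 219 (mod 271)
15^5 = 15^4 · 15^1 ≡ 219 · 15 ≡ 33 (mod 271).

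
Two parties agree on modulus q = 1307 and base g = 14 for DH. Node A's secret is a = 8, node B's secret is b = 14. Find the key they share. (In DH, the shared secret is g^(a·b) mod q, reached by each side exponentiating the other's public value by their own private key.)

1253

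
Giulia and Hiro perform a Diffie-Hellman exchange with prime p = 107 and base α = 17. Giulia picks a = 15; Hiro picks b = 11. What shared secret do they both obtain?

Giulia sends A = α^a mod p = 17^15 mod 107.
17^1 ≡ 17 (mod 107)
17^2 = (17^1)^2 ≡ 17^2 = 289 ≡ 75 (mod 107)
17^4 = (17^2)^2 ≡ 75^2 = 5625 ≡ 61 (mod 107)
17^8 = (17^4)^2 ≡ 61^2 = 3721 ≡ 83 (mod 107)
17^15 = 17^8 · 17^4 · 17^2 · 17^1 ≡ 83 · 61 · 75 · 17 ≡ 15 (mod 107).
So A = 15. Hiro then computes K = A^b mod p = 15^11 mod 107.
15^1 ≡ 15 (mod 107)
15^2 = (15^1)^2 ≡ 15^2 = 225 ≡ 11 (mod 107)
15^4 = (15^2)^2 ≡ 11^2 = 121 ≡ 14 (mod 107)
15^8 = (15^4)^2 ≡ 14^2 = 196 ≡ 89 (mod 107)
15^11 = 15^8 · 15^2 · 15^1 ≡ 89 · 11 · 15 ≡ 26 (mod 107).

26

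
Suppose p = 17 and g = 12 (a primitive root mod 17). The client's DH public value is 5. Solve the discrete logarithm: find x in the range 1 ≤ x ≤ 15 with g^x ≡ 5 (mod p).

9

Try successive powers of 12 modulo 17:
12^1 ≡ 12
12^2 ≡ 8
12^3 ≡ 11
12^4 ≡ 13
12^5 ≡ 3
12^6 ≡ 2
12^7 ≡ 7
12^8 ≡ 16
12^9 ≡ 5
Found: x = 9.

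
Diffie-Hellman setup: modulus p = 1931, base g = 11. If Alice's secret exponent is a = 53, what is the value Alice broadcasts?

Public value = 11^53 mod 1931.
11^1 ≡ 11 (mod 1931)
11^2 = (11^1)^2 ≡ 11^2 = 121 ≡ 121 (mod 1931)
11^4 = (11^2)^2 ≡ 121^2 = 14641 ≡ 1124 (mod 1931)
11^8 = (11^4)^2 ≡ 1124^2 = 1263376 ≡ 502 (mod 1931)
11^16 = (11^8)^2 ≡ 502^2 = 252004 ≡ 974 (mod 1931)
11^32 = (11^16)^2 ≡ 974^2 = 948676 ≡ 555 (mod 1931)
11^53 = 11^32 · 11^16 · 11^4 · 11^1 ≡ 555 · 974 · 1124 · 11 ≡ 1315 (mod 1931).

1315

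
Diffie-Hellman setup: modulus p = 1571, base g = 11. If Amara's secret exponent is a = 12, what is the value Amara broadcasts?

1233

Public value = 11^12 (mod 1571).
11^1 ≡ 11 (mod 1571)
11^2 = (11^1)^2 ≡ 11^2 = 121 ≡ 121 (mod 1571)
11^4 = (11^2)^2 ≡ 121^2 = 14641 ≡ 502 (mod 1571)
11^8 = (11^4)^2 ≡ 502^2 = 252004 ≡ 644 (mod 1571)
11^12 = 11^8 · 11^4 ≡ 644 · 502 ≡ 1233 (mod 1571).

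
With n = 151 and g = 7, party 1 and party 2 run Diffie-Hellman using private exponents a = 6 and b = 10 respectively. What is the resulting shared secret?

Party 2 sends B = g^b mod n = 7^10 mod 151.
7^1 ≡ 7 (mod 151)
7^2 = (7^1)^2 ≡ 7^2 = 49 ≡ 49 (mod 151)
7^4 = (7^2)^2 ≡ 49^2 = 2401 ≡ 136 (mod 151)
7^8 = (7^4)^2 ≡ 136^2 = 18496 ≡ 74 (mod 151)
7^10 = 7^8 · 7^2 ≡ 74 · 49 ≡ 2 (mod 151).
So B = 2. Party 1 then computes K = B^a mod n = 2^6 mod 151.
2^1 ≡ 2 (mod 151)
2^2 = (2^1)^2 ≡ 2^2 = 4 ≡ 4 (mod 151)
2^4 = (2^2)^2 ≡ 4^2 = 16 ≡ 16 (mod 151)
2^6 = 2^4 · 2^2 ≡ 16 · 4 ≡ 64 (mod 151).

64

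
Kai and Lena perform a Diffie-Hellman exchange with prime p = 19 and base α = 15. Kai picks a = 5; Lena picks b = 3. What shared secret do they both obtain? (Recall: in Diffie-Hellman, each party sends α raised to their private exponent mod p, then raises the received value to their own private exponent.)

8

Kai sends A = α^a mod p = 15^5 mod 19.
15^1 ≡ 15 (mod 19)
15^2 = (15^1)^2 ≡ 15^2 = 225 ≡ 16 (mod 19)
15^4 = (15^2)^2 ≡ 16^2 = 256 ≡ 9 (mod 19)
15^5 = 15^4 · 15^1 ≡ 9 · 15 ≡ 2 (mod 19).
So A = 2. Lena then computes K = A^b mod p = 2^3 mod 19.
2^1 ≡ 2 (mod 19)
2^2 = (2^1)^2 ≡ 2^2 = 4 ≡ 4 (mod 19)
2^3 = 2^2 · 2^1 ≡ 4 · 2 ≡ 8 (mod 19).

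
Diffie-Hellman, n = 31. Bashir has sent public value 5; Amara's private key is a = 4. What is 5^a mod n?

Shared key K = 5^4 mod 31.
5^1 ≡ 5 (mod 31)
5^2 = (5^1)^2 ≡ 5^2 = 25 ≡ 25 (mod 31)
5^4 = (5^2)^2 ≡ 25^2 = 625 ≡ 5 (mod 31)

5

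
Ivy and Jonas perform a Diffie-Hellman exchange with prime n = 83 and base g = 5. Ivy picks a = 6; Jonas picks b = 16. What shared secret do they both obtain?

69

Jonas sends B = g^b mod n = 5^16 mod 83.
5^1 ≡ 5 (mod 83)
5^2 = (5^1)^2 ≡ 5^2 = 25 ≡ 25 (mod 83)
5^4 = (5^2)^2 ≡ 25^2 = 625 ≡ 44 (mod 83)
5^8 = (5^4)^2 ≡ 44^2 = 1936 ≡ 27 (mod 83)
5^16 = (5^8)^2 ≡ 27^2 = 729 ≡ 65 (mod 83)
So B = 65. Ivy then computes K = B^a mod n = 65^6 mod 83.
65^1 ≡ 65 (mod 83)
65^2 = (65^1)^2 ≡ 65^2 = 4225 ≡ 75 (mod 83)
65^4 = (65^2)^2 ≡ 75^2 = 5625 ≡ 64 (mod 83)
65^6 = 65^4 · 65^2 ≡ 64 · 75 ≡ 69 (mod 83).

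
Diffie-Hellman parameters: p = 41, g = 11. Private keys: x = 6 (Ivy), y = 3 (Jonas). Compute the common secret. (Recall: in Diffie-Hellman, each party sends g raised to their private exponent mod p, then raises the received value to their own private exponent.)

Jonas sends B = g^y mod p = 11^3 mod 41.
11^1 ≡ 11 (mod 41)
11^2 = (11^1)^2 ≡ 11^2 = 121 ≡ 39 (mod 41)
11^3 = 11^2 · 11^1 ≡ 39 · 11 ≡ 19 (mod 41).
So B = 19. Ivy then computes K = B^x mod p = 19^6 mod 41.
19^1 ≡ 19 (mod 41)
19^2 = (19^1)^2 ≡ 19^2 = 361 ≡ 33 (mod 41)
19^4 = (19^2)^2 ≡ 33^2 = 1089 ≡ 23 (mod 41)
19^6 = 19^4 · 19^2 ≡ 23 · 33 ≡ 21 (mod 41).

21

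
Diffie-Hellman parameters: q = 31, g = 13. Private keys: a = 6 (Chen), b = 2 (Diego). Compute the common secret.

Diego sends B = g^b mod q = 13^2 mod 31.
13^1 ≡ 13 (mod 31)
13^2 = (13^1)^2 ≡ 13^2 = 169 ≡ 14 (mod 31)
So B = 14. Chen then computes K = B^a mod q = 14^6 mod 31.
14^1 ≡ 14 (mod 31)
14^2 = (14^1)^2 ≡ 14^2 = 196 ≡ 10 (mod 31)
14^4 = (14^2)^2 ≡ 10^2 = 100 ≡ 7 (mod 31)
14^6 = 14^4 · 14^2 ≡ 7 · 10 ≡ 8 (mod 31).

8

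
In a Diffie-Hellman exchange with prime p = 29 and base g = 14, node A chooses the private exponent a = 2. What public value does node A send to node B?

Public value = 14^2 mod 29.
14^1 ≡ 14 (mod 29)
14^2 = (14^1)^2 ≡ 14^2 = 196 ≡ 22 (mod 29)

22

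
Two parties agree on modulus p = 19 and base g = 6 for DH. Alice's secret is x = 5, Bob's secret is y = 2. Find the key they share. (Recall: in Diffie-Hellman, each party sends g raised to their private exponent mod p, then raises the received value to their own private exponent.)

Bob sends B = g^y mod p = 6^2 mod 19.
6^1 ≡ 6 (mod 19)
6^2 = (6^1)^2 ≡ 6^2 = 36 ≡ 17 (mod 19)
So B = 17. Alice then computes K = B^x mod p = 17^5 mod 19.
17^1 ≡ 17 (mod 19)
17^2 = (17^1)^2 ≡ 17^2 = 289 ≡ 4 (mod 19)
17^4 = (17^2)^2 ≡ 4^2 = 16 ≡ 16 (mod 19)
17^5 = 17^4 · 17^1 ≡ 16 · 17 ≡ 6 (mod 19).

6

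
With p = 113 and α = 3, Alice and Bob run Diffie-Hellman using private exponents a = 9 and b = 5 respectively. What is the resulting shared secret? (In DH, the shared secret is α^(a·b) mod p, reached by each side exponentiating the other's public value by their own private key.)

Bob sends B = α^b mod p = 3^5 mod 113.
3^1 ≡ 3 (mod 113)
3^2 = (3^1)^2 ≡ 3^2 = 9 ≡ 9 (mod 113)
3^4 = (3^2)^2 ≡ 9^2 = 81 ≡ 81 (mod 113)
3^5 = 3^4 · 3^1 ≡ 81 · 3 ≡ 17 (mod 113).
So B = 17. Alice then computes K = B^a mod p = 17^9 mod 113.
17^1 ≡ 17 (mod 113)
17^2 = (17^1)^2 ≡ 17^2 = 289 ≡ 63 (mod 113)
17^4 = (17^2)^2 ≡ 63^2 = 3969 ≡ 14 (mod 113)
17^8 = (17^4)^2 ≡ 14^2 = 196 ≡ 83 (mod 113)
17^9 = 17^8 · 17^1 ≡ 83 · 17 ≡ 55 (mod 113).

55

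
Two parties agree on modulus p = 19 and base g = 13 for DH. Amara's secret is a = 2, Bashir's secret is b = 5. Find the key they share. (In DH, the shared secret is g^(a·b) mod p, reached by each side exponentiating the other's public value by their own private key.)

Amara sends A = g^a mod p = 13^2 mod 19.
13^1 ≡ 13 (mod 19)
13^2 = (13^1)^2 ≡ 13^2 = 169 ≡ 17 (mod 19)
So A = 17. Bashir then computes K = A^b mod p = 17^5 mod 19.
17^1 ≡ 17 (mod 19)
17^2 = (17^1)^2 ≡ 17^2 = 289 ≡ 4 (mod 19)
17^4 = (17^2)^2 ≡ 4^2 = 16 ≡ 16 (mod 19)
17^5 = 17^4 · 17^1 ≡ 16 · 17 ≡ 6 (mod 19).

6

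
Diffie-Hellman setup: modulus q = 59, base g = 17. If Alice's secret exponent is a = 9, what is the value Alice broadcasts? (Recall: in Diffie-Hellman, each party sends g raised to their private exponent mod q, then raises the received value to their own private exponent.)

25

Public value = 17^9 mod 59.
17^1 ≡ 17 (mod 59)
17^2 = (17^1)^2 ≡ 17^2 = 289 ≡ 53 (mod 59)
17^4 = (17^2)^2 ≡ 53^2 = 2809 ≡ 36 (mod 59)
17^8 = (17^4)^2 ≡ 36^2 = 1296 ≡ 57 (mod 59)
17^9 = 17^8 · 17^1 ≡ 57 · 17 ≡ 25 (mod 59).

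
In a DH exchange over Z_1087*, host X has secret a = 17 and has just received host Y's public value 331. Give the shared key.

Shared key K = 331^17 mod 1087.
331^1 ≡ 331 (mod 1087)
331^2 = (331^1)^2 ≡ 331^2 = 109561 ≡ 861 (mod 1087)
331^4 = (331^2)^2 ≡ 861^2 = 741321 ≡ 1074 (mod 1087)
331^8 = (331^4)^2 ≡ 1074^2 = 1153476 ≡ 169 (mod 1087)
331^16 = (331^8)^2 ≡ 169^2 = 28561 ≡ 299 (mod 1087)
331^17 = 331^16 · 331^1 ≡ 299 · 331 ≡ 52 (mod 1087).

52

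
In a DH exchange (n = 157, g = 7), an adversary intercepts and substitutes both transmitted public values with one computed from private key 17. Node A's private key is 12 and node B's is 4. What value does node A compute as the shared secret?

99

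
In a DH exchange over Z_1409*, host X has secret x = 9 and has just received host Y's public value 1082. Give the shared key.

1268

Shared key K = 1082^9 mod 1409.
1082^1 ≡ 1082 (mod 1409)
1082^2 = (1082^1)^2 ≡ 1082^2 = 1170724 ≡ 1254 (mod 1409)
1082^4 = (1082^2)^2 ≡ 1254^2 = 1572516 ≡ 72 (mod 1409)
1082^8 = (1082^4)^2 ≡ 72^2 = 5184 ≡ 957 (mod 1409)
1082^9 = 1082^8 · 1082^1 ≡ 957 · 1082 ≡ 1268 (mod 1409).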